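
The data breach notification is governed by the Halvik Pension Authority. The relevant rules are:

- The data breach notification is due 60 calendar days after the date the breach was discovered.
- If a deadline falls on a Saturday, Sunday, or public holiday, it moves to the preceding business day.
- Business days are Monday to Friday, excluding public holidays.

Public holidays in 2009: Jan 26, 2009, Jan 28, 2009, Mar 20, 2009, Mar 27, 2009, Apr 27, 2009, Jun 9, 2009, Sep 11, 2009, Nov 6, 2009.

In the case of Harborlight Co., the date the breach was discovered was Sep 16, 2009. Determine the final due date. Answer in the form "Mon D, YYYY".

Adding 60 calendar days to Sep 16, 2009 gives Nov 15, 2009.
Nov 15, 2009 is a Sunday, so it moves to the preceding business day, Nov 13, 2009 (Friday).
Deadline: Nov 13, 2009.

Nov 13, 2009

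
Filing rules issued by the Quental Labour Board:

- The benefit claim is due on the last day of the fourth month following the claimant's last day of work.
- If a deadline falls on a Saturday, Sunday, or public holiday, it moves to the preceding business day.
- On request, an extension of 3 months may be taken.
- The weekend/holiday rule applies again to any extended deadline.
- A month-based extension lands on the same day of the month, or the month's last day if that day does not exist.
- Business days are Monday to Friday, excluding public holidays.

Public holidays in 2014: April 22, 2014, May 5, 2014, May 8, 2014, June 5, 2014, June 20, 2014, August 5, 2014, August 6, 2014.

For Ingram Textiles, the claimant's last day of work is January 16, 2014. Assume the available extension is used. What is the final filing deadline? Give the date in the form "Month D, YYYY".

August 29, 2014

The fourth month after January 16, 2014 is May 2014, whose last day is May 31, 2014.
May 31, 2014 falls on a Saturday. Rolling to the preceding business day gives May 30, 2014, a Friday.
The 3 months extension carries May 30, 2014 to August 30, 2014.
August 30, 2014 is a Saturday, so it moves to the preceding business day, August 29, 2014 (Friday).
Final deadline: August 29, 2014.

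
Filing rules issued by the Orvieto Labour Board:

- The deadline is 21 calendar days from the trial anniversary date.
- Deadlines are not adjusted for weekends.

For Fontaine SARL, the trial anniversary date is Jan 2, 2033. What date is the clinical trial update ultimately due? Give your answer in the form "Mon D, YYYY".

Adding 21 calendar days to Jan 2, 2033 gives Jan 23, 2033.
Jan 23, 2033 falls on a Sunday. The rules make no weekend/holiday allowance, so it remains Jan 23, 2033.
The final due date is Jan 23, 2033.

Jan 23, 2033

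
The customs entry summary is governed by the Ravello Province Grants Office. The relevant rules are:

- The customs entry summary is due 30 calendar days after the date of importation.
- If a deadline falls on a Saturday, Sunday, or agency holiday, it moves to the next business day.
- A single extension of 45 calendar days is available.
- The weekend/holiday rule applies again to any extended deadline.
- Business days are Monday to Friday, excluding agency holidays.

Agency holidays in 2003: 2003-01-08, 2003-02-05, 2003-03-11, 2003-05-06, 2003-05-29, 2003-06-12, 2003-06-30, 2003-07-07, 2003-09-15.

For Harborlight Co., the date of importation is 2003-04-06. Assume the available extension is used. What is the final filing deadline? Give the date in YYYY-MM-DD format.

2003-06-23

From 2003-04-06, 30 calendar days later is 2003-05-06.
2003-05-06 falls on a listed holiday. Rolling to the next business day gives 2003-05-07, a Wednesday.
Add the 45 calendar-day extension to 2003-05-07: 2003-06-21.
Because 2003-06-21 is a Saturday, the deadline becomes 2003-06-23 (Monday).
Deadline: 2003-06-23.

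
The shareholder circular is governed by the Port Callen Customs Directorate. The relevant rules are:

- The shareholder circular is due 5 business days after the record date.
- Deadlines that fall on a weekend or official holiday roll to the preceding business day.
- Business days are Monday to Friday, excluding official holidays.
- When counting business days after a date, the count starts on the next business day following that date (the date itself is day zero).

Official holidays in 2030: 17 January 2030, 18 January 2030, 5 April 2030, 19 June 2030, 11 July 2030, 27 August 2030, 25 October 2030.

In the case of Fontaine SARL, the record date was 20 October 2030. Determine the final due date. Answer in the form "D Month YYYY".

28 October 2030

5 business days after 20 October 2030, excluding weekends and holidays, is 28 October 2030.
28 October 2030 is a Monday and not a listed holiday, so it stands.
So the filing is due 28 October 2030.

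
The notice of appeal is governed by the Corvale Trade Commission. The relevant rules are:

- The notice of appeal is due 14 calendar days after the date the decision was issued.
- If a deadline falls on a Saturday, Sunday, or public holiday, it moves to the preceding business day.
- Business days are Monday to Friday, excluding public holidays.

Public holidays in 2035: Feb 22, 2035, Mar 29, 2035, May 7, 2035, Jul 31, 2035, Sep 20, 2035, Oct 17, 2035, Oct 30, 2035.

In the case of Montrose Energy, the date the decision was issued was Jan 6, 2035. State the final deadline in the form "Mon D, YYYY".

Jan 19, 2035

Trigger date Jan 6, 2035 + 14 calendar days = Jan 20, 2035.
Because Jan 20, 2035 is a Saturday, the deadline becomes Jan 19, 2035 (Friday).
Deadline: Jan 19, 2035.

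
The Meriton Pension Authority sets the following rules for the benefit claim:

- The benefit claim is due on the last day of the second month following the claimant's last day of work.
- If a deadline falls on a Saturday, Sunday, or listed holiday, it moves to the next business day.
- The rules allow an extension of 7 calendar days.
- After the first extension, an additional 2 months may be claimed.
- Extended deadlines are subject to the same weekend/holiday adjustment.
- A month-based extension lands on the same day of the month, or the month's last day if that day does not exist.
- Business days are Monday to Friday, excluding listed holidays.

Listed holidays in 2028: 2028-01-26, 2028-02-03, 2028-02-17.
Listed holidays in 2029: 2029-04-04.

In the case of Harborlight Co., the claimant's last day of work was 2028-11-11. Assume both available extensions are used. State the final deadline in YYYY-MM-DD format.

2029-04-09

The second month after 2028-11-11 is January 2029, whose last day is 2029-01-31.
Since 2029-01-31 is a Wednesday and not a holiday, the date is unchanged.
Add the 7 calendar-day extension to 2029-01-31: 2029-02-07.
2029-02-07 is a Wednesday and not a listed holiday, so it stands.
Applying the 2 months extension: 2 months after 2029-02-07 is 2029-04-07.
Because 2029-04-07 is a Saturday, the deadline becomes 2029-04-09 (Monday).
Deadline: 2029-04-09.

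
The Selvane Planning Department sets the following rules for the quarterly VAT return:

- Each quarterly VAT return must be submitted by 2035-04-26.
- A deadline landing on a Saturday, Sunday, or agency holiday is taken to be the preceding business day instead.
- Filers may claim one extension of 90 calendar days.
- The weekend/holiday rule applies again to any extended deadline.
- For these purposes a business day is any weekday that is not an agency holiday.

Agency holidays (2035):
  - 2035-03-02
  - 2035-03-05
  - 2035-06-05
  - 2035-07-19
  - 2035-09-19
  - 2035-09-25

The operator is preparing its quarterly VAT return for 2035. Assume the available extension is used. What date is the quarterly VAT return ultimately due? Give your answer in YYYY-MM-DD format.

Start from the fixed due date, 2035-04-26.
2035-04-26 falls on a Thursday, which is a business day, so no adjustment is needed.
The 90-calendar-day extension moves the deadline from 2035-04-26 to 2035-07-25.
2035-07-25 is a Wednesday and not a listed holiday, so it stands.
Deadline: 2035-07-25.

2035-07-25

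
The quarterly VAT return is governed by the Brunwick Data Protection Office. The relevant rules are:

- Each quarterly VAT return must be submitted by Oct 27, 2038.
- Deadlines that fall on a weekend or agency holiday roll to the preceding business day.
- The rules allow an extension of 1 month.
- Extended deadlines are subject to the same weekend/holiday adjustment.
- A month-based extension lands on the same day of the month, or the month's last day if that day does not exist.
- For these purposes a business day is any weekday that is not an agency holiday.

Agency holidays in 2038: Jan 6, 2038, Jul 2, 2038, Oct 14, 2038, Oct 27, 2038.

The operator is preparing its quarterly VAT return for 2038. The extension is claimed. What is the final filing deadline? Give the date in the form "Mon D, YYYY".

The stated deadline is Oct 27, 2038.
Oct 27, 2038 is a listed holiday; the preceding business day is Oct 26, 2038 (Tuesday).
The 1 month extension carries Oct 26, 2038 to Nov 26, 2038.
Nov 26, 2038 is a Friday and not a listed holiday, so it stands.
Deadline: Nov 26, 2038.

Nov 26, 2038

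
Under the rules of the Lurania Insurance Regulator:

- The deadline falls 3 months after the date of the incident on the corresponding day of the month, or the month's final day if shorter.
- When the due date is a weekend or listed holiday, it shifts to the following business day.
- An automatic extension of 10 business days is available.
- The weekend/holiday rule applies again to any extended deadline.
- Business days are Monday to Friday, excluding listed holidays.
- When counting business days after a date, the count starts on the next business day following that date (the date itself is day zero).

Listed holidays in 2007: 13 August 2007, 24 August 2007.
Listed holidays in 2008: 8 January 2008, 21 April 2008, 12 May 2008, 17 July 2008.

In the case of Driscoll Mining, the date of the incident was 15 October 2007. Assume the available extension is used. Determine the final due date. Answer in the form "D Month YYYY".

3 months from 15 October 2007 is 15 January 2008.
Since 15 January 2008 is a Tuesday and not a holiday, the date is unchanged.
Applying the 10-business-day extension: 10 business days after 15 January 2008 is 29 January 2008.
29 January 2008 falls on a Tuesday, which is a business day, so no adjustment is needed.
Deadline: 29 January 2008.

29 January 2008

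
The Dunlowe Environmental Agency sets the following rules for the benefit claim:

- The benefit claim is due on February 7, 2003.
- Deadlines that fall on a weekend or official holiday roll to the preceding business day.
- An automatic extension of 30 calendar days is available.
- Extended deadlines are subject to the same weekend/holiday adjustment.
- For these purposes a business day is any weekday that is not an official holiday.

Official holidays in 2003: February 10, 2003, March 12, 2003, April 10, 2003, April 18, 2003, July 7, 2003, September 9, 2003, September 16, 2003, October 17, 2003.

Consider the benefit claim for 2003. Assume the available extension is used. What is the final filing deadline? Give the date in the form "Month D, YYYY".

March 7, 2003

The statutory due date is February 7, 2003.
February 7, 2003 is a Friday and not a listed holiday, so it stands.
Applying the 30-calendar-day extension: February 7, 2003 + 30 days = March 9, 2003.
Because March 9, 2003 is a Sunday, the deadline becomes March 7, 2003 (Friday).
So the filing is due March 7, 2003.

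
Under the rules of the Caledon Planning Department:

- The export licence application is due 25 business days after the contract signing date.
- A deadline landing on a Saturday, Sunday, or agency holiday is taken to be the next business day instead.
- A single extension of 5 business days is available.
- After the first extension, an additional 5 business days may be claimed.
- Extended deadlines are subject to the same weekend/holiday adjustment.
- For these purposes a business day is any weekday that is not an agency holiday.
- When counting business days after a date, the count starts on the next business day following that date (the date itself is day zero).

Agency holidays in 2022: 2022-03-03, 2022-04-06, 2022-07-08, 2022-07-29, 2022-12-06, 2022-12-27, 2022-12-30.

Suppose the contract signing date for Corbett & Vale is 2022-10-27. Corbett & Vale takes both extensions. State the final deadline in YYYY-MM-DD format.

2022-12-16

25 business days after 2022-10-27, excluding weekends and holidays, is 2022-12-01.
2022-12-01 (Thursday) is already a business day.
The 5-business-day extension runs from 2022-12-01 to 2022-12-09.
2022-12-09 is a Friday and not a listed holiday, so it stands.
Applying the 5-business-day extension: 5 business days after 2022-12-09 is 2022-12-16.
2022-12-16 falls on a Friday, which is a business day, so no adjustment is needed.
So the filing is due 2022-12-16.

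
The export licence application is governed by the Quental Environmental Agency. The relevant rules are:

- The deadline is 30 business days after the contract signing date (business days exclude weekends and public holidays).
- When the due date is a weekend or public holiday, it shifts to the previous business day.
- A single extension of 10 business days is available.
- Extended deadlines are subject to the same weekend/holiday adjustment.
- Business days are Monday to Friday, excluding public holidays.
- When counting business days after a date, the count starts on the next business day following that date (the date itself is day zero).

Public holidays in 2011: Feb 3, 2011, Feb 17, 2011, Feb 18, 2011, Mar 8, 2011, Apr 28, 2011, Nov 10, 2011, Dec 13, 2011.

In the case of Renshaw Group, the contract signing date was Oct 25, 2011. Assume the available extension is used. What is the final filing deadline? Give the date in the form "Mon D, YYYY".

Dec 22, 2011

Counting 30 business days after Oct 25, 2011 (skipping weekends and listed holidays) reaches Dec 7, 2011.
Since Dec 7, 2011 is a Wednesday and not a holiday, the date is unchanged.
Counting 10 further business days from Dec 7, 2011 reaches Dec 22, 2011.
Dec 22, 2011 falls on a Thursday, which is a business day, so no adjustment is needed.
Final deadline: Dec 22, 2011.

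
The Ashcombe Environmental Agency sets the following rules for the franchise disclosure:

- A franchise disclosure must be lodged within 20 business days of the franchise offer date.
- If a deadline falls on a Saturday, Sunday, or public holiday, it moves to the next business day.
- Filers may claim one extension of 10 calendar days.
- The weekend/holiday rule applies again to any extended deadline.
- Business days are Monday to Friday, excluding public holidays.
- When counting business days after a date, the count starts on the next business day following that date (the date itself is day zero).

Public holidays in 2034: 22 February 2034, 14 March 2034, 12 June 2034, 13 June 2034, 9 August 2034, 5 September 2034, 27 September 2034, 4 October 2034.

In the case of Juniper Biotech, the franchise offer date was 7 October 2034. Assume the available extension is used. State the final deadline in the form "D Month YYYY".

13 November 2034

Counting 20 business days after 7 October 2034 (skipping weekends and listed holidays) reaches 3 November 2034.
3 November 2034 (Friday) is already a business day.
The 10-calendar-day extension moves the deadline from 3 November 2034 to 13 November 2034.
13 November 2034 falls on a Monday, which is a business day, so no adjustment is needed.
Deadline: 13 November 2034.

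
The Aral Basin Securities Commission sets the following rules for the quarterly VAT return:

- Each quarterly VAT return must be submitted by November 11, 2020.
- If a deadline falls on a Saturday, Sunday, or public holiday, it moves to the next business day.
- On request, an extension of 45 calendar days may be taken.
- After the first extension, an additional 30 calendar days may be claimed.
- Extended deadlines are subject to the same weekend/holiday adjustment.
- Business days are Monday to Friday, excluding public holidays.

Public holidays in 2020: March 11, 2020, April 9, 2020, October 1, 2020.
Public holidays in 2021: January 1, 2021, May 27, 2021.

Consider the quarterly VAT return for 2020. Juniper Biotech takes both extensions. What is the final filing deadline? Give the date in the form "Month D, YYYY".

The stated deadline is November 11, 2020.
November 11, 2020 is a Wednesday and not a listed holiday, so it stands.
The 45-calendar-day extension moves the deadline from November 11, 2020 to December 26, 2020.
December 26, 2020 is a Saturday; the next business day is December 28, 2020 (Monday).
The 30-calendar-day extension moves the deadline from December 28, 2020 to January 27, 2021.
January 27, 2021 is a Wednesday and not a listed holiday, so it stands.
So the filing is due January 27, 2021.

January 27, 2021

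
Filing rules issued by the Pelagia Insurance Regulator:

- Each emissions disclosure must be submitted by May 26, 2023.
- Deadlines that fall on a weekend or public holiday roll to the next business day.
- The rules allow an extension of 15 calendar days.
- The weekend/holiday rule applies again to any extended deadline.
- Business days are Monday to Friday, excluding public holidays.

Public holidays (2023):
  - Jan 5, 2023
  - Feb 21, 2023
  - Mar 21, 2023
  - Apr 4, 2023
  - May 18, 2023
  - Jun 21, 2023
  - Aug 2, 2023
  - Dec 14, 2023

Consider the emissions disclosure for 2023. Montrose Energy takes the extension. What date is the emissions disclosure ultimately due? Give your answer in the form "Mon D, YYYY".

The statutory due date is May 26, 2023.
May 26, 2023 falls on a Friday, which is a business day, so no adjustment is needed.
Add the 15 calendar-day extension to May 26, 2023: Jun 10, 2023.
Jun 10, 2023 is a Saturday; the next business day is Jun 12, 2023 (Monday).
Deadline: Jun 12, 2023.

Jun 12, 2023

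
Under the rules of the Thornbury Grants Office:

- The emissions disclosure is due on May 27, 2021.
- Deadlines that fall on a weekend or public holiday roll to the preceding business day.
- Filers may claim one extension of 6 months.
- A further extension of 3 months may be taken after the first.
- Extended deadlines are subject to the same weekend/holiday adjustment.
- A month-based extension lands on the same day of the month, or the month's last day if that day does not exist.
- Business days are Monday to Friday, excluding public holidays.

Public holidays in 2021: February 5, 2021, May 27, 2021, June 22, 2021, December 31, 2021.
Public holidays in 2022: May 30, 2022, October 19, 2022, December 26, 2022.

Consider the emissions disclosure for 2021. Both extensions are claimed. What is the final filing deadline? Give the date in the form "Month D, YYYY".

The stated deadline is May 27, 2021.
May 27, 2021 falls on a listed holiday. Rolling to the preceding business day gives May 26, 2021, a Wednesday.
The 6 months extension carries May 26, 2021 to November 26, 2021.
November 26, 2021 (Friday) is already a business day.
Applying the 3 months extension: 3 months after November 26, 2021 is February 26, 2022.
Because February 26, 2022 is a Saturday, the deadline becomes February 25, 2022 (Friday).
Deadline: February 25, 2022.

February 25, 2022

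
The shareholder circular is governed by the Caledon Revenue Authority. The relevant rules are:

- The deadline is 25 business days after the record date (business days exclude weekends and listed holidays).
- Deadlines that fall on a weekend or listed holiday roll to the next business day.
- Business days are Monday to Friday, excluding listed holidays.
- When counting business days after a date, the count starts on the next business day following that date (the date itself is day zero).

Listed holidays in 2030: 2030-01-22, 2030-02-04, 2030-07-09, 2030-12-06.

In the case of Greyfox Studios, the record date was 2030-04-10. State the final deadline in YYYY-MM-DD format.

2030-05-15

Counting 25 business days after 2030-04-10 (skipping weekends and listed holidays) reaches 2030-05-15.
2030-05-15 is a Wednesday and not a listed holiday, so it stands.
So the filing is due 2030-05-15.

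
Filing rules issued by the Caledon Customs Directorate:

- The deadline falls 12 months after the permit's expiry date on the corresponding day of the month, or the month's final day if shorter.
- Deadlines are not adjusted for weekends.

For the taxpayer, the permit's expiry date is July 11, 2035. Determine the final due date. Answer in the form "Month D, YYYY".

12 months from July 11, 2035 is July 11, 2036.
July 11, 2036 falls on a Friday. The rules make no weekend/holiday allowance, so it remains July 11, 2036.
The final due date is July 11, 2036.

July 11, 2036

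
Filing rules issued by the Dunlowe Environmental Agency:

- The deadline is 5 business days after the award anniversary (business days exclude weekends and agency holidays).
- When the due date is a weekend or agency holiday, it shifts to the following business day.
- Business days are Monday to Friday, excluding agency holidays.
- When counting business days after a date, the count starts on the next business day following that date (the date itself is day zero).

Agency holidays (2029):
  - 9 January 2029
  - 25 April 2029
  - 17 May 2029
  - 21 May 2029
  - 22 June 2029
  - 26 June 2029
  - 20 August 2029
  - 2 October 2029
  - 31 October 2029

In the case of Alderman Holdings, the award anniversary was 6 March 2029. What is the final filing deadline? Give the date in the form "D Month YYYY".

13 March 2029

Starting the day after 6 March 2029 and counting 5 business days lands on 13 March 2029.
13 March 2029 falls on a Tuesday, which is a business day, so no adjustment is needed.
Final deadline: 13 March 2029.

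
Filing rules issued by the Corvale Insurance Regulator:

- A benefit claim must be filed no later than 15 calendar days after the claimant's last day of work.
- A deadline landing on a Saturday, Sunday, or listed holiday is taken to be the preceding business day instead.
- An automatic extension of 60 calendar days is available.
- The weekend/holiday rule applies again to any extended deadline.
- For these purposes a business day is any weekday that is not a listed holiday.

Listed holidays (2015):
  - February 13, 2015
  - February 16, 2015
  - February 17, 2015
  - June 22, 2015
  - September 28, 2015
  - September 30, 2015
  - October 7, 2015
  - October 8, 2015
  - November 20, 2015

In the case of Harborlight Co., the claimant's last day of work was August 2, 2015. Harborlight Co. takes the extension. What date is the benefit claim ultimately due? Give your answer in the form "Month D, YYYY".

October 16, 2015

Adding 15 calendar days to August 2, 2015 gives August 17, 2015.
August 17, 2015 is a Monday and not a listed holiday, so it stands.
Add the 60 calendar-day extension to August 17, 2015: October 16, 2015.
October 16, 2015 is a Friday and not a listed holiday, so it stands.
The final due date is October 16, 2015.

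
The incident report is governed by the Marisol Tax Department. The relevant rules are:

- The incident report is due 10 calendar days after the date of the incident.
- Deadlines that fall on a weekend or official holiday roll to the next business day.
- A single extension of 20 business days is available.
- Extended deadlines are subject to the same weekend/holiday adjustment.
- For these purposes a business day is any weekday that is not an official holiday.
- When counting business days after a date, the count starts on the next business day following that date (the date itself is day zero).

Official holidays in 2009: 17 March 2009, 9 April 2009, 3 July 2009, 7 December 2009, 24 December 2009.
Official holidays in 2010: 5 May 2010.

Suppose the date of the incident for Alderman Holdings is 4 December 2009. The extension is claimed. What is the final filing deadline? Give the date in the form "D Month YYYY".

12 January 2010

Trigger date 4 December 2009 + 10 calendar days = 14 December 2009.
14 December 2009 is a Monday and not a listed holiday, so it stands.
Counting 20 further business days from 14 December 2009 reaches 12 January 2010.
12 January 2010 (Tuesday) is already a business day.
So the filing is due 12 January 2010.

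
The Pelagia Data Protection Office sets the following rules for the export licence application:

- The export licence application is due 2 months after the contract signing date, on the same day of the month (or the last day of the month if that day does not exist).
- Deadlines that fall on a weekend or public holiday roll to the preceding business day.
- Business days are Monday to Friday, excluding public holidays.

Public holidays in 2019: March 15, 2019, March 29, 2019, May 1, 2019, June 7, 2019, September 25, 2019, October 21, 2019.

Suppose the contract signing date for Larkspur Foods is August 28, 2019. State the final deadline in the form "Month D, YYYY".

October 28, 2019

2 months after August 28, 2019, on the same day of the month, is October 28, 2019.
October 28, 2019 (Monday) is already a business day.
Deadline: October 28, 2019.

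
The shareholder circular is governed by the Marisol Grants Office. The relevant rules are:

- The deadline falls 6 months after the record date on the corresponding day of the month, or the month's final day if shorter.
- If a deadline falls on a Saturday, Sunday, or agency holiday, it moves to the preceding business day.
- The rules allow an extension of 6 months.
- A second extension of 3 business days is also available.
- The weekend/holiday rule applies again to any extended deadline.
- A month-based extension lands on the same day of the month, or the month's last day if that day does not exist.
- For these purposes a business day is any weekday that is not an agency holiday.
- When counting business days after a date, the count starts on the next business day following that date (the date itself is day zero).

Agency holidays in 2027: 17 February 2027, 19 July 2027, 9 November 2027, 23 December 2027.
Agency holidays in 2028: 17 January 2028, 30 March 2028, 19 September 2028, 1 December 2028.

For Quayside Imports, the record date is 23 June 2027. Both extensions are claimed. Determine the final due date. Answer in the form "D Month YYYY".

27 June 2028

6 months from 23 June 2027 is 23 December 2027.
23 December 2027 falls on a listed holiday. Rolling to the preceding business day gives 22 December 2027, a Wednesday.
Add 6 months to 22 December 2027: 22 June 2028.
22 June 2028 falls on a Thursday, which is a business day, so no adjustment is needed.
The 3-business-day extension runs from 22 June 2028 to 27 June 2028.
27 June 2028 falls on a Tuesday, which is a business day, so no adjustment is needed.
So the filing is due 27 June 2028.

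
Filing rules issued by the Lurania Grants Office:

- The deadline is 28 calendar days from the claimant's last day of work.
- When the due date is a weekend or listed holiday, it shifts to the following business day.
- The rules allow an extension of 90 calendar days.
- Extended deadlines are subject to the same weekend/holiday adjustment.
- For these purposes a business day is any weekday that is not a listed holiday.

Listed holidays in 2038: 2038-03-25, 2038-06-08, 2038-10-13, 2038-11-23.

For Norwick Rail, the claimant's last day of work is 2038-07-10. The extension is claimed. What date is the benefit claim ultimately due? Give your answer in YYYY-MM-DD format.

Trigger date 2038-07-10 + 28 calendar days = 2038-08-07.
2038-08-07 falls on a Saturday. Rolling to the next business day gives 2038-08-09, a Monday.
The 90-calendar-day extension moves the deadline from 2038-08-09 to 2038-11-07.
2038-11-07 falls on a Sunday. Rolling to the next business day gives 2038-11-08, a Monday.
Deadline: 2038-11-08.

2038-11-08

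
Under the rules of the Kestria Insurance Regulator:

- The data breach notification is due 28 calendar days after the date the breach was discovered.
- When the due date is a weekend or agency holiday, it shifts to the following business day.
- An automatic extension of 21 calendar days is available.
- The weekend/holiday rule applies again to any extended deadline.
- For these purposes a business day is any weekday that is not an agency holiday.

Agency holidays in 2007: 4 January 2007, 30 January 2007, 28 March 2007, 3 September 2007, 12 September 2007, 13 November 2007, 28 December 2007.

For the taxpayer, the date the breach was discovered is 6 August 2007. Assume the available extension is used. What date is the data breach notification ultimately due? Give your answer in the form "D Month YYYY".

25 September 2007

Adding 28 calendar days to 6 August 2007 gives 3 September 2007.
3 September 2007 falls on a listed holiday. Rolling to the next business day gives 4 September 2007, a Tuesday.
Add the 21 calendar-day extension to 4 September 2007: 25 September 2007.
25 September 2007 falls on a Tuesday, which is a business day, so no adjustment is needed.
The final due date is 25 September 2007.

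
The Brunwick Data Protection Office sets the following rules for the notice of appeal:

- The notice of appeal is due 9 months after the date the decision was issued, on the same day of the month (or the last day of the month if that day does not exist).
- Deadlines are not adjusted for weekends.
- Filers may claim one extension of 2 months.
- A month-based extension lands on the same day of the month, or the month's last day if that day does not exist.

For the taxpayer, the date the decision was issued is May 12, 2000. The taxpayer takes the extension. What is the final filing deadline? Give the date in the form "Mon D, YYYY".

Moving 9 months forward from May 12, 2000 on the corresponding day gives Feb 12, 2001.
Feb 12, 2001 falls on a Monday. The rules make no weekend/holiday allowance, so it remains Feb 12, 2001.
Add 2 months to Feb 12, 2001: Apr 12, 2001.
No adjustment is made for weekends or holidays, so Apr 12, 2001 stands.
Deadline: Apr 12, 2001.

Apr 12, 2001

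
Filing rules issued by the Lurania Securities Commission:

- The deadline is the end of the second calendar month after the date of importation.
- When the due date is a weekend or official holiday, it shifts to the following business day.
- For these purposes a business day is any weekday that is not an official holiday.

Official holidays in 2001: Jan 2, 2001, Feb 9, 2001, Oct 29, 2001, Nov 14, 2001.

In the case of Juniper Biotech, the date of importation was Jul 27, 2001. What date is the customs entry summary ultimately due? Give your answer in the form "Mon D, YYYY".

The second month after Jul 27, 2001 is September 2001, whose last day is Sep 30, 2001.
Sep 30, 2001 falls on a Sunday. Rolling to the next business day gives Oct 1, 2001, a Monday.
Deadline: Oct 1, 2001.

Oct 1, 2001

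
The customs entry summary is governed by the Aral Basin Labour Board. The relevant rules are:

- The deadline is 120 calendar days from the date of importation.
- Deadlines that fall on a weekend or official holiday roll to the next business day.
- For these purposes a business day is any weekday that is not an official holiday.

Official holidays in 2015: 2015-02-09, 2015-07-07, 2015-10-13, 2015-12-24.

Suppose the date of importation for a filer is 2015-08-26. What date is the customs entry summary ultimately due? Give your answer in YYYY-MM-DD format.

120 calendar days after 2015-08-26 is 2015-12-24.
2015-12-24 is a listed holiday, so it moves to the next business day, 2015-12-25 (Friday).
The final due date is 2015-12-25.

2015-12-25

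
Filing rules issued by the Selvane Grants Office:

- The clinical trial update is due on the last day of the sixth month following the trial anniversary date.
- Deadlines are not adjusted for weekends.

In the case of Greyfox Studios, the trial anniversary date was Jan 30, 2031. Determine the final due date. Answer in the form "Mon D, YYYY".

6 months after Jan 30, 2031 is July 2031; that month ends on Jul 31, 2031.
No adjustment is made for weekends or holidays, so Jul 31, 2031 stands.
Final deadline: Jul 31, 2031.

Jul 31, 2031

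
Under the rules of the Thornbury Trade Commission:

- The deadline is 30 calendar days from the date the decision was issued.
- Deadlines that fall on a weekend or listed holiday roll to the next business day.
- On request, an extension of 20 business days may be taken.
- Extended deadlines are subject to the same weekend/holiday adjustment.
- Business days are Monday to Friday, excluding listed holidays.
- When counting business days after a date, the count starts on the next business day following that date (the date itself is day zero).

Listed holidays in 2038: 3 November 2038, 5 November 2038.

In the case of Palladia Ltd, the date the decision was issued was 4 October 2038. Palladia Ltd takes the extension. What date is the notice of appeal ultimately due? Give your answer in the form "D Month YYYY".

30 calendar days after 4 October 2038 is 3 November 2038.
Because 3 November 2038 is a listed holiday, the deadline becomes 4 November 2038 (Thursday).
The 20-business-day extension runs from 4 November 2038 to 3 December 2038.
3 December 2038 is a Friday and not a listed holiday, so it stands.
The final due date is 3 December 2038.

3 December 2038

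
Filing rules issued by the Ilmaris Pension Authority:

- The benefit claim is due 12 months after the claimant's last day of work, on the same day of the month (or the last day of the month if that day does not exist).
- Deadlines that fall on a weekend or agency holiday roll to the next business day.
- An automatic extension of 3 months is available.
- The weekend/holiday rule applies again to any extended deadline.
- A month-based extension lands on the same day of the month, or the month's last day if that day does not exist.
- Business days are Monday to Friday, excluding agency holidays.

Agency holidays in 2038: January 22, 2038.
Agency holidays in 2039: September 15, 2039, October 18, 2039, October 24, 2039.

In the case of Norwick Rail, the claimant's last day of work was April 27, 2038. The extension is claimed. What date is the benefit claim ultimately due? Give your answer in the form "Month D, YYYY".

Moving 12 months forward from April 27, 2038 on the corresponding day gives April 27, 2039.
April 27, 2039 is a Wednesday and not a listed holiday, so it stands.
Applying the 3 months extension: 3 months after April 27, 2039 is July 27, 2039.
July 27, 2039 falls on a Wednesday, which is a business day, so no adjustment is needed.
Final deadline: July 27, 2039.

July 27, 2039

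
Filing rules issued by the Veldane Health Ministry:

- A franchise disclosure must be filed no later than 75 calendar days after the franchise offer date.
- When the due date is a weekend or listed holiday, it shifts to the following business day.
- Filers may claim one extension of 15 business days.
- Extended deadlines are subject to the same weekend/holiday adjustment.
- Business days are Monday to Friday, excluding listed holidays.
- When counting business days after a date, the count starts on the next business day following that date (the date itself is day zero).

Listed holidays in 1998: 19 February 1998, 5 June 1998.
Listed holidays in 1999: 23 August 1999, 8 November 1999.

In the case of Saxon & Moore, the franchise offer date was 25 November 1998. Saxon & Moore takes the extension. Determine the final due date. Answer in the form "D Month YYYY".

1 March 1999

75 calendar days after 25 November 1998 is 8 February 1999.
8 February 1999 falls on a Monday, which is a business day, so no adjustment is needed.
Counting 15 further business days from 8 February 1999 reaches 1 March 1999.
1 March 1999 falls on a Monday, which is a business day, so no adjustment is needed.
Final deadline: 1 March 1999.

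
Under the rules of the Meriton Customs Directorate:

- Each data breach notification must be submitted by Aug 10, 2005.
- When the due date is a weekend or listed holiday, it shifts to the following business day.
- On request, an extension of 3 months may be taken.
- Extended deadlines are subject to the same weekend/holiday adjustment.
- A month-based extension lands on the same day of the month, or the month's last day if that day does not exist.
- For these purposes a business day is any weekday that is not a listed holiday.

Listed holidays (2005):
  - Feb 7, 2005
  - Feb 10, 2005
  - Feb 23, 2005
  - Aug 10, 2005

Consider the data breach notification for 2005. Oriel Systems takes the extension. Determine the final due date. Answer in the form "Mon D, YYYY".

Start from the fixed due date, Aug 10, 2005.
Because Aug 10, 2005 is a listed holiday, the deadline becomes Aug 11, 2005 (Thursday).
Add 3 months to Aug 11, 2005: Nov 11, 2005.
Since Nov 11, 2005 is a Friday and not a holiday, the date is unchanged.
Deadline: Nov 11, 2005.

Nov 11, 2005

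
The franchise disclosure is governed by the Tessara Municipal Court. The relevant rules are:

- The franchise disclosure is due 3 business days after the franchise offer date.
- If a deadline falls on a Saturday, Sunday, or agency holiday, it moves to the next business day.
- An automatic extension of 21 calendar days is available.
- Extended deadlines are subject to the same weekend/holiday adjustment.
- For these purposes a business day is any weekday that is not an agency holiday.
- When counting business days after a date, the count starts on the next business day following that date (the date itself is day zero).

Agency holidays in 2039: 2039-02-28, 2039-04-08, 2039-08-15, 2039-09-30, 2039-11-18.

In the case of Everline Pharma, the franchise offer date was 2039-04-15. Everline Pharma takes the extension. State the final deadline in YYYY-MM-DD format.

2039-05-11

3 business days after 2039-04-15, excluding weekends and holidays, is 2039-04-20.
2039-04-20 falls on a Wednesday, which is a business day, so no adjustment is needed.
The 21-calendar-day extension moves the deadline from 2039-04-20 to 2039-05-11.
2039-05-11 (Wednesday) is already a business day.
The final due date is 2039-05-11.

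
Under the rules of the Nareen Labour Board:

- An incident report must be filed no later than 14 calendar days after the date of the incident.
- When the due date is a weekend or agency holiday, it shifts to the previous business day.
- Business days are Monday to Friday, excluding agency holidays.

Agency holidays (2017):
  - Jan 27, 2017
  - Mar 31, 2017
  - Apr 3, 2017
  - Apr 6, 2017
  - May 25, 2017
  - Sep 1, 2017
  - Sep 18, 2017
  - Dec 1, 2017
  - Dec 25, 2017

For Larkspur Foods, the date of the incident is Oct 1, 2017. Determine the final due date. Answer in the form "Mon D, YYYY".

14 calendar days after Oct 1, 2017 is Oct 15, 2017.
Oct 15, 2017 is a Sunday, so it moves to the preceding business day, Oct 13, 2017 (Friday).
Deadline: Oct 13, 2017.

Oct 13, 2017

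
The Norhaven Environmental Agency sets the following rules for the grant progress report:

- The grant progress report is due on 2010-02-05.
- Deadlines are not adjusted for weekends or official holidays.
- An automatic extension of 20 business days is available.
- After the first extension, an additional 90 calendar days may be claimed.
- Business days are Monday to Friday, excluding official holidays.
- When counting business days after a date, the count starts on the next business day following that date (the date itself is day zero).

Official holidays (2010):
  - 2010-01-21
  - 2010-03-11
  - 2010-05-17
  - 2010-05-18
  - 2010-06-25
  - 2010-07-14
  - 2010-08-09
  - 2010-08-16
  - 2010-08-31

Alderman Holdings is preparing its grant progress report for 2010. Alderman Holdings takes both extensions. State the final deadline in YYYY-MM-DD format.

Start from the fixed due date, 2010-02-05.
2010-02-05 falls on a Friday. The rules make no weekend/holiday allowance, so it remains 2010-02-05.
Counting 20 further business days from 2010-02-05 reaches 2010-03-05.
2010-03-05 is a Friday; no weekend or holiday adjustment applies.
Applying the 90-calendar-day extension: 2010-03-05 + 90 days = 2010-06-03.
No adjustment is made for weekends or holidays, so 2010-06-03 stands.
So the filing is due 2010-06-03.

2010-06-03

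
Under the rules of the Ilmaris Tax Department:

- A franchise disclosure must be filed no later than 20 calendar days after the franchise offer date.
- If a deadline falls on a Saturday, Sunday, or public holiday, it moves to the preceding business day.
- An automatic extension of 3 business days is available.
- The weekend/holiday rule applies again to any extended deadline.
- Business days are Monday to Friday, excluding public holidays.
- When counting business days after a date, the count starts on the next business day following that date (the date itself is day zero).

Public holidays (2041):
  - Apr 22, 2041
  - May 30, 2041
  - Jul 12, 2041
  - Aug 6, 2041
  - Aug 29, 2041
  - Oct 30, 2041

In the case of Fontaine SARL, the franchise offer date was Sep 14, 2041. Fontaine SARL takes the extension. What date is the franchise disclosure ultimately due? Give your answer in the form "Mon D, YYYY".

Oct 9, 2041

20 calendar days after Sep 14, 2041 is Oct 4, 2041.
Oct 4, 2041 (Friday) is already a business day.
Applying the 3-business-day extension: 3 business days after Oct 4, 2041 is Oct 9, 2041.
Since Oct 9, 2041 is a Wednesday and not a holiday, the date is unchanged.
Final deadline: Oct 9, 2041.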